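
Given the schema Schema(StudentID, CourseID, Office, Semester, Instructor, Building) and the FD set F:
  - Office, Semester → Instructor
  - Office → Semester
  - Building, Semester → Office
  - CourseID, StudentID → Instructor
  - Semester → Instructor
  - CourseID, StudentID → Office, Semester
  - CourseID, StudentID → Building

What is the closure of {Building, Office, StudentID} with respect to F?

{Building, Instructor, Office, Semester, StudentID}

Start with {Building, Office, StudentID}.
Office → Semester applies; add {Semester} → now {Building, Office, Semester, StudentID}.
Semester → Instructor applies; add {Instructor} → now {Building, Instructor, Office, Semester, StudentID}.
No further FD applies.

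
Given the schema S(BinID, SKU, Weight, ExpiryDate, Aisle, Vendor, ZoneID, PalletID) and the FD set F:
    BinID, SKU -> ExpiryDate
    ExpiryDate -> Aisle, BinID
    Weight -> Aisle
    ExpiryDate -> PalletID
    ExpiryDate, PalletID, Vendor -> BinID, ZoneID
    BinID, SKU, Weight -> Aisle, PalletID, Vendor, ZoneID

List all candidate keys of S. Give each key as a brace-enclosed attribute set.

{BinID, SKU, Weight}, {ExpiryDate, SKU, Weight}

Attributes never on any right-hand side: {SKU, Weight} — every candidate key must contain all of them.
{BinID, SKU, Weight}⁺ = {Aisle, BinID, ExpiryDate, PalletID, SKU, Vendor, Weight, ZoneID} — all of the relation — so {BinID, SKU, Weight} is a candidate key.
{ExpiryDate, SKU, Weight}⁺ = {Aisle, BinID, ExpiryDate, PalletID, SKU, Vendor, Weight, ZoneID} — all of the relation — so {ExpiryDate, SKU, Weight} is a candidate key.
These are minimal and exhaustive — every other superkey contains one of them.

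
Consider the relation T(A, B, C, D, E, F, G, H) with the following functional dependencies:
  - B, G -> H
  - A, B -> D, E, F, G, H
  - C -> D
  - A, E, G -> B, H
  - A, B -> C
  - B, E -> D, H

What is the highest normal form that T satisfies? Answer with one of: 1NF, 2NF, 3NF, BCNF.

Candidate keys: {A, B}, {A, E, G}. Prime attributes: {A, B, E, G}.
For B, G -> H we have {B, G}⁺ = {B, G, H}; {B, G} is not a superkey, so BCNF fails.
Because {H} is non-prime and the left side of B, G -> H is not a superkey, the relation is not in 3NF.
No non-prime attribute depends on a proper subset of any candidate key, so 2NF holds.

2NF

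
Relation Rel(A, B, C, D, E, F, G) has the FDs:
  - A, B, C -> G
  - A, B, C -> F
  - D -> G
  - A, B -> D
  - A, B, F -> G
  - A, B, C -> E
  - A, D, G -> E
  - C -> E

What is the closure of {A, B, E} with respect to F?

{A, B, D, E, G}

Start with {A, B, E}.
A, B -> D applies; add {D} → now {A, B, D, E}.
D -> G applies; add {G} → now {A, B, D, E, G}.
No further FD applies.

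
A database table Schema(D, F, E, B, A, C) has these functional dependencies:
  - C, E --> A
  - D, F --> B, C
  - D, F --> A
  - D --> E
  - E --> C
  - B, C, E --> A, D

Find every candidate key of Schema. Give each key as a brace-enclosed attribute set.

Attributes never on any right-hand side: {F} — every candidate key must contain it.
{D, F}⁺ = {A, B, C, D, E, F} — all of the relation — so {D, F} is a candidate key.
{B, E, F}⁺ = {A, B, C, D, E, F} — all of the relation — so {B, E, F} is a candidate key.
No proper subset of any of these is a key, and no other minimal superkey exists.

{B, E, F}, {D, F}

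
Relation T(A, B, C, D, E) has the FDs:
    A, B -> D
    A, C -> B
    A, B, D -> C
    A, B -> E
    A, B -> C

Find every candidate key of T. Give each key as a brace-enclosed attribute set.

No FD produces {A}, so it must be in every candidate key.
{A, B}⁺ = {A, B, C, D, E} — all of the relation — so {A, B} is a candidate key.
{A, C}⁺ = {A, B, C, D, E} — all of the relation — so {A, C} is a candidate key.
Any other superkey properly contains one of these, so there are no further candidate keys.

{A, B}, {A, C}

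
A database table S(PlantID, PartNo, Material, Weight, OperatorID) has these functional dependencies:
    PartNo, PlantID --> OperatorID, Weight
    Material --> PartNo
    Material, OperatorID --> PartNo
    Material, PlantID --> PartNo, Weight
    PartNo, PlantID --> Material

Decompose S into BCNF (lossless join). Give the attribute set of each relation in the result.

Candidate keys of the original relation: {Material, PlantID}, {PartNo, PlantID}.
In {Material, OperatorID, PartNo, PlantID, Weight}, {Material} is not a superkey ({Material}⁺ restricted to this set is {Material, PartNo}), so split on Material --> PartNo into {Material, PartNo} and {Material, OperatorID, PlantID, Weight}.
{Material, PartNo} is in BCNF.
{Material, OperatorID, PlantID, Weight} is in BCNF.

{Material, OperatorID, PlantID, Weight}; {Material, PartNo}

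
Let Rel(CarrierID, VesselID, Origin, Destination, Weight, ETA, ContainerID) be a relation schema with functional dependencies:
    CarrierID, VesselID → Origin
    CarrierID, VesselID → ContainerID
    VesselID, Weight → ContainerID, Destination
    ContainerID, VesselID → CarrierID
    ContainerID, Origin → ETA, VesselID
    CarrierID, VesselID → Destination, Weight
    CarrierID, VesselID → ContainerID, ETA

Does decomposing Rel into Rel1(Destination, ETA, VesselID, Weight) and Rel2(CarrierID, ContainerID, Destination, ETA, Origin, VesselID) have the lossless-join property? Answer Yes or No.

The shared attributes are {Destination, ETA, VesselID} and {Destination, ETA, VesselID}⁺ = {Destination, ETA, VesselID}.
The closure covers neither Rel1 nor Rel2 entirely; the join is not lossless.

No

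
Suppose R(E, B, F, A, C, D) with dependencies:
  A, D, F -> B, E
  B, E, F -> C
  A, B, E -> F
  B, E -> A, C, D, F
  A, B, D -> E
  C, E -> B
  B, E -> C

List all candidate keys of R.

{B, E}⁺ = {A, B, C, D, E, F} — all of the relation — so {B, E} is a candidate key.
{C, E}⁺ = {A, B, C, D, E, F} — all of the relation — so {C, E} is a candidate key.
{A, B, D}⁺ = {A, B, C, D, E, F} — all of the relation — so {A, B, D} is a candidate key.
{A, D, F}⁺ = {A, B, C, D, E, F} — all of the relation — so {A, D, F} is a candidate key.
No proper subset of any of these is a key, and no other minimal superkey exists.

{A, B, D}, {A, D, F}, {B, E}, {C, E}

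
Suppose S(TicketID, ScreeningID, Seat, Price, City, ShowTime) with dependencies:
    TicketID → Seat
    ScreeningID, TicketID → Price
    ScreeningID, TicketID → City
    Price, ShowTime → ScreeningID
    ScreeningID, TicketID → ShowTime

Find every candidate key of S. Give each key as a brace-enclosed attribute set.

{TicketID} never appears on the right of any FD, so every key must include it.
Closure of {ScreeningID, TicketID} is {City, Price, ScreeningID, Seat, ShowTime, TicketID}, the whole schema; {ScreeningID, TicketID} is a candidate key.
Closure of {Price, ShowTime, TicketID} is {City, Price, ScreeningID, Seat, ShowTime, TicketID}, the whole schema; {Price, ShowTime, TicketID} is a candidate key.
These are minimal and exhaustive — every other superkey contains one of them.

{Price, ShowTime, TicketID}, {ScreeningID, TicketID}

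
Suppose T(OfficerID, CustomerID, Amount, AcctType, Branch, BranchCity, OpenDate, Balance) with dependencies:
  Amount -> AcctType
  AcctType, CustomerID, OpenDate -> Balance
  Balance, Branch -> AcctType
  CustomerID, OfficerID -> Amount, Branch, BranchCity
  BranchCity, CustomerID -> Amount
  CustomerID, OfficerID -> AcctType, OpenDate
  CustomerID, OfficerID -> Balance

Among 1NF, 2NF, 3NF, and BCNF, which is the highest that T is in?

Candidate key: {CustomerID, OfficerID}. Prime attributes: {CustomerID, OfficerID}.
For Amount -> AcctType we have {Amount}⁺ = {AcctType, Amount}; {Amount} is not a superkey, so BCNF fails.
Amount -> AcctType has non-prime {AcctType} on the right and a non-superkey on the left, so 3NF fails.
Checking every proper subset of each key, none determines a non-prime attribute — 2NF is satisfied.

2NF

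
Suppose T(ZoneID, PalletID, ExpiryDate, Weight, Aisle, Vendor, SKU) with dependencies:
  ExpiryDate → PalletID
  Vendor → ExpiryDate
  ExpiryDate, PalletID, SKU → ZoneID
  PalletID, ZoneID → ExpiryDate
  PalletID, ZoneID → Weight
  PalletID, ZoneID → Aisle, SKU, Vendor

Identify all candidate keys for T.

{ExpiryDate, SKU}⁺ = {Aisle, ExpiryDate, PalletID, SKU, Vendor, Weight, ZoneID} — all of the relation — so {ExpiryDate, SKU} is a candidate key.
{ExpiryDate, ZoneID}⁺ = {Aisle, ExpiryDate, PalletID, SKU, Vendor, Weight, ZoneID} — all of the relation — so {ExpiryDate, ZoneID} is a candidate key.
{PalletID, ZoneID}⁺ = {Aisle, ExpiryDate, PalletID, SKU, Vendor, Weight, ZoneID} — all of the relation — so {PalletID, ZoneID} is a candidate key.
{SKU, Vendor}⁺ = {Aisle, ExpiryDate, PalletID, SKU, Vendor, Weight, ZoneID} — all of the relation — so {SKU, Vendor} is a candidate key.
{Vendor, ZoneID}⁺ = {Aisle, ExpiryDate, PalletID, SKU, Vendor, Weight, ZoneID} — all of the relation — so {Vendor, ZoneID} is a candidate key.
These are minimal and exhaustive — every other superkey contains one of them.

{ExpiryDate, SKU}, {ExpiryDate, ZoneID}, {PalletID, ZoneID}, {SKU, Vendor}, {Vendor, ZoneID}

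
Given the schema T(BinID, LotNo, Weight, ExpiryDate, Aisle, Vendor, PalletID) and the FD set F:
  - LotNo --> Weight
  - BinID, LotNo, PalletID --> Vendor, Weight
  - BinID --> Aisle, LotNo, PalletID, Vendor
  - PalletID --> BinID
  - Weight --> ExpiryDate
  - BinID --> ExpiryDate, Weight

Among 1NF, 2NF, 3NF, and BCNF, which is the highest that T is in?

2NF

Candidate keys: {BinID}, {PalletID}. Prime attributes: {BinID, PalletID}.
LotNo --> Weight: {LotNo}⁺ = {ExpiryDate, LotNo, Weight}, which is not all of the attributes, so the left side is not a superkey — BCNF is violated.
LotNo --> Weight has non-prime {Weight} on the right and a non-superkey on the left, so 3NF fails.
Every candidate key is a single attribute, so no partial dependency is possible; 2NF holds.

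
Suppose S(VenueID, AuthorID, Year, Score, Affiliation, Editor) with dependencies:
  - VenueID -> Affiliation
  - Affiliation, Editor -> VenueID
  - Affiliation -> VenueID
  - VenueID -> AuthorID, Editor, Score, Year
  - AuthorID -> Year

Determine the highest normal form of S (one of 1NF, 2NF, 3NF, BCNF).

2NF

Candidate keys: {Affiliation}, {VenueID}. Prime attributes: {Affiliation, VenueID}.
For AuthorID -> Year we have {AuthorID}⁺ = {AuthorID, Year}; {AuthorID} is not a superkey, so BCNF fails.
AuthorID -> Year has non-prime {Year} on the right and a non-superkey on the left, so 3NF fails.
With only single-attribute keys there can be no partial dependency, so 2NF holds.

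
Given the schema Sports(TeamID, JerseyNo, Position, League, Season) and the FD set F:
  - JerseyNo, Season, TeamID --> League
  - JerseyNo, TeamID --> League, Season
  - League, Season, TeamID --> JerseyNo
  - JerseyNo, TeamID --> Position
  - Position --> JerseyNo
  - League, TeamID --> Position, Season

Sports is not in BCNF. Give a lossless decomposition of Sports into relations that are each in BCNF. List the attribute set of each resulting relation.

Candidate keys of the original relation: {JerseyNo, TeamID}, {League, TeamID}, {Position, TeamID}.
In {JerseyNo, League, Position, Season, TeamID}, {Position} is not a superkey ({Position}⁺ restricted to this set is {JerseyNo, Position}), so split on Position --> JerseyNo into {JerseyNo, Position} and {League, Position, Season, TeamID}.
{JerseyNo, Position} is in BCNF.
{League, Position, Season, TeamID} is in BCNF.

{JerseyNo, Position}; {League, Position, Season, TeamID}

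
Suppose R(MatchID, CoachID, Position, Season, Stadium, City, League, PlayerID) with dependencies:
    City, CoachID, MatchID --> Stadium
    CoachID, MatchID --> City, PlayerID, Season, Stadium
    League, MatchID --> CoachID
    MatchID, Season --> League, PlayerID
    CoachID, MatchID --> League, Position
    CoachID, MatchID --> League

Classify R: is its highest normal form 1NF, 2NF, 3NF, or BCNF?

Candidate keys: {CoachID, MatchID}, {League, MatchID}, {MatchID, Season}. Prime attributes: {CoachID, League, MatchID, Season}.
Each dependency's left side is a superkey — BCNF holds.

BCNF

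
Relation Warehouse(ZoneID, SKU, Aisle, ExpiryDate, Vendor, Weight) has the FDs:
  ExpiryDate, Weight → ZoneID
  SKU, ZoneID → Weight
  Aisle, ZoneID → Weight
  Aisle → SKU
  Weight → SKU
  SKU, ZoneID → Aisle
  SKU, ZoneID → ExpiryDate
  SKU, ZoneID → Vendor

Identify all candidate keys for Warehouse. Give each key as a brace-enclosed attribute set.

{Aisle, ZoneID}, {ExpiryDate, Weight}, {SKU, ZoneID}, {Weight, ZoneID}

Closure of {Aisle, ZoneID} is {Aisle, ExpiryDate, SKU, Vendor, Weight, ZoneID}, the whole schema; {Aisle, ZoneID} is a candidate key.
Closure of {ExpiryDate, Weight} is {Aisle, ExpiryDate, SKU, Vendor, Weight, ZoneID}, the whole schema; {ExpiryDate, Weight} is a candidate key.
Closure of {SKU, ZoneID} is {Aisle, ExpiryDate, SKU, Vendor, Weight, ZoneID}, the whole schema; {SKU, ZoneID} is a candidate key.
Closure of {Weight, ZoneID} is {Aisle, ExpiryDate, SKU, Vendor, Weight, ZoneID}, the whole schema; {Weight, ZoneID} is a candidate key.
No proper subset of any of these is a key, and no other minimal superkey exists.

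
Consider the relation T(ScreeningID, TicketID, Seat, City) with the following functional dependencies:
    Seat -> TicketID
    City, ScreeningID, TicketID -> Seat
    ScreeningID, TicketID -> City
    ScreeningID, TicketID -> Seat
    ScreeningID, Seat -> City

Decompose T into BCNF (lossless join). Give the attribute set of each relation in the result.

Candidate keys of the original relation: {ScreeningID, Seat}, {ScreeningID, TicketID}.
{City, ScreeningID, Seat, TicketID}: {Seat} determines {Seat, TicketID} here but is not a superkey — split on Seat -> TicketID, giving {Seat, TicketID} and {City, ScreeningID, Seat}.
{Seat, TicketID}: every determinant is a superkey — BCNF.
{City, ScreeningID, Seat}: every determinant is a superkey — BCNF.

{City, ScreeningID, Seat}; {Seat, TicketID}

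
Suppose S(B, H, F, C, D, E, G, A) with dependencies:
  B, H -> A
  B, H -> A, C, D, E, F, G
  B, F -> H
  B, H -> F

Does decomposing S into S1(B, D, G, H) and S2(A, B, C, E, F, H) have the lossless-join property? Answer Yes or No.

Yes

The shared attributes are {B, H} and {B, H}⁺ = {A, B, C, D, E, F, G, H}.
This includes all of S1, so the common attributes are a superkey of S1 — the join is lossless.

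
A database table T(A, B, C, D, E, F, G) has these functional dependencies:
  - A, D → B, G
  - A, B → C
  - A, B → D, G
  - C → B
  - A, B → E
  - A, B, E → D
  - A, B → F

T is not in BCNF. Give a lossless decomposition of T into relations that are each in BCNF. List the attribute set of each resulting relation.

Candidate keys of the original relation: {A, B}, {A, C}, {A, D}.
{A, B, C, D, E, F, G}: {C} determines {B, C} here but is not a superkey — split on C → B, giving {B, C} and {A, C, D, E, F, G}.
{B, C}: every determinant is a superkey — BCNF.
{A, C, D, E, F, G}: every determinant is a superkey — BCNF.

{A, C, D, E, F, G}; {B, C}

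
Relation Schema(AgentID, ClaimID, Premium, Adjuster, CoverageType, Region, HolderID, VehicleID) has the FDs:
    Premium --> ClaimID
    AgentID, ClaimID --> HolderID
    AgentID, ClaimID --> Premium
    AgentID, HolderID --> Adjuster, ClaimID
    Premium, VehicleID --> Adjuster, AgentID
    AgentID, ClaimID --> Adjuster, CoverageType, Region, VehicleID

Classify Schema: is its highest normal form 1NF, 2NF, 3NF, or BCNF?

3NF

Candidate keys: {AgentID, ClaimID}, {AgentID, HolderID}, {AgentID, Premium}, {Premium, VehicleID}. Prime attributes: {AgentID, ClaimID, HolderID, Premium, VehicleID}.
Premium --> ClaimID breaks BCNF: {Premium}⁺ = {ClaimID, Premium}, so {Premium} is not a superkey.
Its right-hand attributes {ClaimID} are all prime, as are those of every other non-superkey FD — the relation is in 3NF.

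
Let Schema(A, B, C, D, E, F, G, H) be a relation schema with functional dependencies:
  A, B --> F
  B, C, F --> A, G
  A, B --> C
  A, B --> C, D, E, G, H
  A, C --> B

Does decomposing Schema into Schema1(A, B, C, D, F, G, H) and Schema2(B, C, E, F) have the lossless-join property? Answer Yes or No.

The shared attributes are {B, C, F} and {B, C, F}⁺ = {A, B, C, D, E, F, G, H}.
This includes all of Schema1, so the common attributes are a superkey of Schema1 — the join is lossless.

Yes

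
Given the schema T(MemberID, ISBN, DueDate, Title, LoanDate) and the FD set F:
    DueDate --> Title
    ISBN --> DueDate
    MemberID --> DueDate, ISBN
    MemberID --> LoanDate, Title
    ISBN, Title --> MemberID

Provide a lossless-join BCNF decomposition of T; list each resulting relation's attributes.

{DueDate, ISBN, LoanDate, MemberID}; {DueDate, Title}

Candidate keys of the original relation: {ISBN}, {MemberID}.
Within {DueDate, ISBN, LoanDate, MemberID, Title}: {DueDate}⁺ ∩ {DueDate, ISBN, LoanDate, MemberID, Title} = {DueDate, Title}, not the whole set, so DueDate --> Title violates BCNF; decompose into {DueDate, Title} and {DueDate, ISBN, LoanDate, MemberID}.
{DueDate, Title} has no BCNF violation.
{DueDate, ISBN, LoanDate, MemberID} has no BCNF violation.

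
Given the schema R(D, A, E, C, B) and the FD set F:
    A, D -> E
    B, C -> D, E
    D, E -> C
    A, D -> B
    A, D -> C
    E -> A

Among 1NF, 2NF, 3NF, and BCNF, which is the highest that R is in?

3NF

Candidate keys: {A, D}, {B, C}, {D, E}. Prime attributes: {A, B, C, D, E}.
For E -> A we have {E}⁺ = {A, E}; {E} is not a superkey, so BCNF fails.
Its right-hand attributes {A} are all prime, as are those of every other non-superkey FD — the relation is in 3NF.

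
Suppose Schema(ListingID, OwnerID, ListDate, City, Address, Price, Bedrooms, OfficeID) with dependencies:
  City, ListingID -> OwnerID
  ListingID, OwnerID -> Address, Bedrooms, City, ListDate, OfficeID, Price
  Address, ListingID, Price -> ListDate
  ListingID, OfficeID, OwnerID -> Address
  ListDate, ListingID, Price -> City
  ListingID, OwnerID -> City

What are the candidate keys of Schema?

{Address, ListingID, Price}, {City, ListingID}, {ListDate, ListingID, Price}, {ListingID, OwnerID}

No FD produces {ListingID}, so it must be in every candidate key.
Closure of {City, ListingID} is {Address, Bedrooms, City, ListDate, ListingID, OfficeID, OwnerID, Price}, the whole schema; {City, ListingID} is a candidate key.
Closure of {ListingID, OwnerID} is {Address, Bedrooms, City, ListDate, ListingID, OfficeID, OwnerID, Price}, the whole schema; {ListingID, OwnerID} is a candidate key.
Closure of {Address, ListingID, Price} is {Address, Bedrooms, City, ListDate, ListingID, OfficeID, OwnerID, Price}, the whole schema; {Address, ListingID, Price} is a candidate key.
Closure of {ListDate, ListingID, Price} is {Address, Bedrooms, City, ListDate, ListingID, OfficeID, OwnerID, Price}, the whole schema; {ListDate, ListingID, Price} is a candidate key.
No proper subset of any of these is a key, and no other minimal superkey exists.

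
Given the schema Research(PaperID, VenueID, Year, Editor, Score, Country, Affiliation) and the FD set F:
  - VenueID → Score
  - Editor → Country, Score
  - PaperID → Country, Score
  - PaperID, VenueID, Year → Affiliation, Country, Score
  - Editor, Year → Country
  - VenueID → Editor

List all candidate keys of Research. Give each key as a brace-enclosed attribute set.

{PaperID, VenueID, Year}

{PaperID, VenueID, Year} never appear on the right of any FD, so every key must include all of them.
Closure of {PaperID, VenueID, Year} is {Affiliation, Country, Editor, PaperID, Score, VenueID, Year}, the whole schema; {PaperID, VenueID, Year} is a candidate key.
No smaller or unrelated set reaches every attribute, so there are no other keys.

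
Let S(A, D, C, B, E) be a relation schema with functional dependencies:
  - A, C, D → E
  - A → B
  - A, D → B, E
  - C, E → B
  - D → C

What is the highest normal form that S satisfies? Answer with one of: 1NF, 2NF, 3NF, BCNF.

1NF

Candidate key: {A, D}. Prime attributes: {A, D}.
A → B breaks BCNF: {A}⁺ = {A, B}, so {A} is not a superkey.
A → B determines the non-prime attribute {B} from a non-superkey — 3NF is violated.
{A} is a proper subset of the key {A, D}, and {A}⁺ contains the non-prime attribute {B} — a partial dependency, so 2NF is violated.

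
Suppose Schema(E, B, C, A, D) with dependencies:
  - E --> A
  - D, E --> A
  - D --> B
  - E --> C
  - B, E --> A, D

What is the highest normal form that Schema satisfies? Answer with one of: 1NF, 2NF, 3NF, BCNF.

1NF

Candidate keys: {B, E}, {D, E}. Prime attributes: {B, D, E}.
E --> A breaks BCNF: {E}⁺ = {A, C, E}, so {E} is not a superkey.
E --> A determines the non-prime attribute {A} from a non-superkey — 3NF is violated.
Since {E} ⊂ {B, E} and {E}⁺ ⊇ {A, C} with {A, C} non-prime, there is a partial dependency; 2NF fails.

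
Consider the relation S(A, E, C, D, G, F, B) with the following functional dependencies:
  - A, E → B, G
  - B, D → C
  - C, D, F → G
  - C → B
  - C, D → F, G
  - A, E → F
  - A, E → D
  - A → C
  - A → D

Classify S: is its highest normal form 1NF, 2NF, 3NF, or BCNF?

Candidate key: {A, E}. Prime attributes: {A, E}.
B, D → C breaks BCNF: {B, D}⁺ = {B, C, D, F, G}, so {B, D} is not a superkey.
B, D → C determines the non-prime attribute {C} from a non-superkey — 3NF is violated.
Since {A} ⊂ {A, E} and {A}⁺ ⊇ {B, C, D, F, G} with {B, C, D, F, G} non-prime, there is a partial dependency; 2NF fails.

1NF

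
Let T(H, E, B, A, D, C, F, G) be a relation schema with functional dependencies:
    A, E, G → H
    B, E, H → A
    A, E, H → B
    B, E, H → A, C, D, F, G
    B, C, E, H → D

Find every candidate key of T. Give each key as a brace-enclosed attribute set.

{A, E, G}, {A, E, H}, {B, E, H}

Attributes never on any right-hand side: {E} — every candidate key must contain it.
Closure of {A, E, G} is {A, B, C, D, E, F, G, H}, the whole schema; {A, E, G} is a candidate key.
Closure of {A, E, H} is {A, B, C, D, E, F, G, H}, the whole schema; {A, E, H} is a candidate key.
Closure of {B, E, H} is {A, B, C, D, E, F, G, H}, the whole schema; {B, E, H} is a candidate key.
These are minimal and exhaustive — every other superkey contains one of them.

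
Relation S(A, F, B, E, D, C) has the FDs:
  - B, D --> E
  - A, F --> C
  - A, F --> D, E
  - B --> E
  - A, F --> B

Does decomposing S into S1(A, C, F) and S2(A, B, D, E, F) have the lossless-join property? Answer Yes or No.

Common attributes: {A, F}; their closure is {A, B, C, D, E, F}.
S1 is contained in that closure, so S1 ∩ S2 --> S1 holds and the join is lossless.

Yes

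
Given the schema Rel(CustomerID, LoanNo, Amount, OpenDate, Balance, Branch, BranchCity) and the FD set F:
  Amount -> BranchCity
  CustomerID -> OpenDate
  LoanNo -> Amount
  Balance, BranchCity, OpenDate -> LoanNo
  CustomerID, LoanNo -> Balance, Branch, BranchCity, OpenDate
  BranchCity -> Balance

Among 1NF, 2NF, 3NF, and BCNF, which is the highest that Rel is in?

1NF

Candidate keys: {Amount, CustomerID}, {BranchCity, CustomerID}, {CustomerID, LoanNo}. Prime attributes: {Amount, BranchCity, CustomerID, LoanNo}.
Amount -> BranchCity breaks BCNF: {Amount}⁺ = {Amount, Balance, BranchCity}, so {Amount} is not a superkey.
CustomerID -> OpenDate has non-prime {OpenDate} on the right and a non-superkey on the left, so 3NF fails.
Since {Amount} ⊂ {Amount, CustomerID} and {Amount}⁺ ⊇ {Balance} with {Balance} non-prime, there is a partial dependency; 2NF fails.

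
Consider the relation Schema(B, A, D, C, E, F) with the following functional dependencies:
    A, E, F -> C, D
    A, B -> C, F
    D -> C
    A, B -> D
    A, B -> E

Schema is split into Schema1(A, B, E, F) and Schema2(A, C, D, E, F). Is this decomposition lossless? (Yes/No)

Schema1 ∩ Schema2 = {A, E, F}; its closure under F is {A, C, D, E, F}.
This includes all of Schema2, so the common attributes are a superkey of Schema2 — the join is lossless.

Yes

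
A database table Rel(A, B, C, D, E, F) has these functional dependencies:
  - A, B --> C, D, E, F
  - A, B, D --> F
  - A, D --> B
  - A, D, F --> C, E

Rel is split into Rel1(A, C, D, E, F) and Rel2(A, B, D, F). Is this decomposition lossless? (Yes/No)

Common attributes: {A, D, F}; their closure is {A, B, C, D, E, F}.
This includes all of Rel1, so the common attributes are a superkey of Rel1 — the join is lossless.

Yes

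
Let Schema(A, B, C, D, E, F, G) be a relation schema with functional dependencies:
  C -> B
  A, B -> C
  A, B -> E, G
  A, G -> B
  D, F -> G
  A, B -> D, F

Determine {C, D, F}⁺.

{B, C, D, F, G}

Start with {C, D, F}.
C -> B applies; add {B} → now {B, C, D, F}.
D, F -> G applies; add {G} → now {B, C, D, F, G}.
No further FD applies.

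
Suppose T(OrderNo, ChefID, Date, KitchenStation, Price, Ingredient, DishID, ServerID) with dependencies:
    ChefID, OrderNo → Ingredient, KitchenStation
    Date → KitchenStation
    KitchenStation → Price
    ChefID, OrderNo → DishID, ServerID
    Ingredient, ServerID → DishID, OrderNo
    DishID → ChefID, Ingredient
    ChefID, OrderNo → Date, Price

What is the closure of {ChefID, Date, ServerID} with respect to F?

{ChefID, Date, KitchenStation, Price, ServerID}

Start with {ChefID, Date, ServerID}.
Date → KitchenStation applies; add {KitchenStation} → now {ChefID, Date, KitchenStation, ServerID}.
KitchenStation → Price applies; add {Price} → now {ChefID, Date, KitchenStation, Price, ServerID}.
No further FD applies.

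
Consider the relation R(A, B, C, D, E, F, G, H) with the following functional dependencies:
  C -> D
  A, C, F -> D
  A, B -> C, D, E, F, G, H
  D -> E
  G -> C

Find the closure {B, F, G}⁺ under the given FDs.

{B, C, D, E, F, G}

Start with {B, F, G}.
G -> C applies; add {C} → now {B, C, F, G}.
C -> D applies; add {D} → now {B, C, D, F, G}.
D -> E applies; add {E} → now {B, C, D, E, F, G}.
No further FD applies.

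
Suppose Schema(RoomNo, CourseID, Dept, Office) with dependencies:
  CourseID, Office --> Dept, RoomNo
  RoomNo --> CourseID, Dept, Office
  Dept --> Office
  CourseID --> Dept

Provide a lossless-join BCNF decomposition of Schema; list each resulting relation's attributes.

Candidate keys of the original relation: {CourseID}, {RoomNo}.
{CourseID, Dept, Office, RoomNo}: {Dept} determines {Dept, Office} here but is not a superkey — split on Dept --> Office, giving {Dept, Office} and {CourseID, Dept, RoomNo}.
{Dept, Office} has no BCNF violation.
{CourseID, Dept, RoomNo} has no BCNF violation.

{CourseID, Dept, RoomNo}; {Dept, Office}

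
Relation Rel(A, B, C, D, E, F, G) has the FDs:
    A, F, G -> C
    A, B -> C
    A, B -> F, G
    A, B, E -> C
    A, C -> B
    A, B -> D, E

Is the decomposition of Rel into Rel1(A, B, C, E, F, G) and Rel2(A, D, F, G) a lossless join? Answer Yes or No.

Yes

The shared attributes are {A, F, G} and {A, F, G}⁺ = {A, B, C, D, E, F, G}.
Rel1 is contained in that closure, so Rel1 ∩ Rel2 -> Rel1 holds and the join is lossless.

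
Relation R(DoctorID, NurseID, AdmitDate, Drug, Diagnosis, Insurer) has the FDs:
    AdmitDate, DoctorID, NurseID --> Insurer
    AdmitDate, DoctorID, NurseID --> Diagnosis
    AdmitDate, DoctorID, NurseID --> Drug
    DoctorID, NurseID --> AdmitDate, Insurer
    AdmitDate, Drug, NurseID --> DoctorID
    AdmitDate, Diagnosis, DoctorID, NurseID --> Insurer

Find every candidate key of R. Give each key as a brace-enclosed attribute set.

Attributes never on any right-hand side: {NurseID} — every candidate key must contain it.
{DoctorID, NurseID} is a candidate key since {DoctorID, NurseID}⁺ = {AdmitDate, Diagnosis, DoctorID, Drug, Insurer, NurseID} covers every attribute.
{AdmitDate, Drug, NurseID} is a candidate key since {AdmitDate, Drug, NurseID}⁺ = {AdmitDate, Diagnosis, DoctorID, Drug, Insurer, NurseID} covers every attribute.
Any other superkey properly contains one of these, so there are no further candidate keys.

{AdmitDate, Drug, NurseID}, {DoctorID, NurseID}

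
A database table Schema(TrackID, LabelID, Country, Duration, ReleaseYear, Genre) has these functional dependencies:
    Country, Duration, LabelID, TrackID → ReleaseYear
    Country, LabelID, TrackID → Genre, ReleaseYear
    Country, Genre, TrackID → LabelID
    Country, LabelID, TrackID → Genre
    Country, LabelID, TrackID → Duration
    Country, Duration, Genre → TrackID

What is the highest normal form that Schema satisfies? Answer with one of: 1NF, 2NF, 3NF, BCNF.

Candidate keys: {Country, Duration, Genre}, {Country, Genre, TrackID}, {Country, LabelID, TrackID}. Prime attributes: {Country, Duration, Genre, LabelID, TrackID}.
Every FD has a superkey on the left, so the relation is in BCNF.

BCNF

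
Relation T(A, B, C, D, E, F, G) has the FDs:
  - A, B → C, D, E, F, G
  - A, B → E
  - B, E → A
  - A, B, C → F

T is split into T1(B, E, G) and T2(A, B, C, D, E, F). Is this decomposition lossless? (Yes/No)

Yes

Common attributes: {B, E}; their closure is {A, B, C, D, E, F, G}.
T1 is contained in that closure, so T1 ∩ T2 → T1 holds and the join is lossless.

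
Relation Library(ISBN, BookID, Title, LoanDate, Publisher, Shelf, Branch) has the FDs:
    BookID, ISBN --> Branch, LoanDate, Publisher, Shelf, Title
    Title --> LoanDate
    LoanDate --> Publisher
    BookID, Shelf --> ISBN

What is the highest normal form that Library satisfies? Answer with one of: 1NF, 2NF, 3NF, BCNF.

Candidate keys: {BookID, ISBN}, {BookID, Shelf}. Prime attributes: {BookID, ISBN, Shelf}.
Title --> LoanDate: {Title}⁺ = {LoanDate, Publisher, Title}, which is not all of the attributes, so the left side is not a superkey — BCNF is violated.
Because {LoanDate} is non-prime and the left side of Title --> LoanDate is not a superkey, the relation is not in 3NF.
No proper subset of a key has a non-prime attribute in its closure, so there is no partial dependency; 2NF holds.

2NF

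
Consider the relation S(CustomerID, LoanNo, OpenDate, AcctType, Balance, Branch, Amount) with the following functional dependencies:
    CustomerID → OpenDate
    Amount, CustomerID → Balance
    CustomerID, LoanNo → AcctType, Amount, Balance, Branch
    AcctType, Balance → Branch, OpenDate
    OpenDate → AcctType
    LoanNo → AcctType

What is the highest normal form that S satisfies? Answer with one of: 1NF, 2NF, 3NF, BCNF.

Candidate key: {CustomerID, LoanNo}. Prime attributes: {CustomerID, LoanNo}.
CustomerID → OpenDate: {CustomerID}⁺ = {AcctType, CustomerID, OpenDate}, which is not all of the attributes, so the left side is not a superkey — BCNF is violated.
CustomerID → OpenDate has non-prime {OpenDate} on the right and a non-superkey on the left, so 3NF fails.
{CustomerID} is a proper subset of the key {CustomerID, LoanNo}, and {CustomerID}⁺ contains the non-prime attributes {AcctType, OpenDate} — a partial dependency, so 2NF is violated.

1NF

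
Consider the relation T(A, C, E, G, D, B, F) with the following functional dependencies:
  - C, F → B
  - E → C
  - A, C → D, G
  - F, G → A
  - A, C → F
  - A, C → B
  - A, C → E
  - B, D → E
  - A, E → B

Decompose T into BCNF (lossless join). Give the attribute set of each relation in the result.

Candidate keys of the original relation: {A, B, D}, {A, C}, {A, E}, {B, D, F, G}, {C, F, G}, {E, F, G}.
{A, B, C, D, E, F, G}: {C, F} determines {B, C, F} here but is not a superkey — split on C, F → B, giving {B, C, F} and {A, C, D, E, F, G}.
{B, C, F}: every determinant is a superkey — BCNF.
{A, C, D, E, F, G}: {E} determines {C, E} here but is not a superkey — split on E → C, giving {C, E} and {A, D, E, F, G}.
{C, E}: every determinant is a superkey — BCNF.
{A, D, E, F, G}: {F, G} determines {A, F, G} here but is not a superkey — split on F, G → A, giving {A, F, G} and {D, E, F, G}.
{A, F, G}: every determinant is a superkey — BCNF.
{D, E, F, G}: every determinant is a superkey — BCNF.

{A, F, G}; {B, C, F}; {C, E}; {D, E, F, G}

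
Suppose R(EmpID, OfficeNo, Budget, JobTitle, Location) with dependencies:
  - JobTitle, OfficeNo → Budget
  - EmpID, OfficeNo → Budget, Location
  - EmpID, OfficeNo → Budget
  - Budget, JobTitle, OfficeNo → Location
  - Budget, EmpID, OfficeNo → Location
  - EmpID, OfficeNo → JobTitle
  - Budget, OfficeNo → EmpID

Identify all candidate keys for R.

Attributes never on any right-hand side: {OfficeNo} — every candidate key must contain it.
{Budget, OfficeNo}⁺ = {Budget, EmpID, JobTitle, Location, OfficeNo}, which is every attribute, so {Budget, OfficeNo} is a candidate key.
{EmpID, OfficeNo}⁺ = {Budget, EmpID, JobTitle, Location, OfficeNo}, which is every attribute, so {EmpID, OfficeNo} is a candidate key.
{JobTitle, OfficeNo}⁺ = {Budget, EmpID, JobTitle, Location, OfficeNo}, which is every attribute, so {JobTitle, OfficeNo} is a candidate key.
These are minimal and exhaustive — every other superkey contains one of them.

{Budget, OfficeNo}, {EmpID, OfficeNo}, {JobTitle, OfficeNo}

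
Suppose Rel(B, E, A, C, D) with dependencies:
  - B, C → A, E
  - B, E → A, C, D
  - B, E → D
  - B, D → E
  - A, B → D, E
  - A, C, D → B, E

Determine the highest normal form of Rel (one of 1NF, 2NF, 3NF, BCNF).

Candidate keys: {A, B}, {A, C, D}, {B, C}, {B, D}, {B, E}. Prime attributes: {A, B, C, D, E}.
Every FD has a superkey on the left, so the relation is in BCNF.

BCNF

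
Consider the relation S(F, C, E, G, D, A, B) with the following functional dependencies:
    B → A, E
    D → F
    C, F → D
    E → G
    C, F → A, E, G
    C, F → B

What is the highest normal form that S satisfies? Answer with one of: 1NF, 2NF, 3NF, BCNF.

2NF

Candidate keys: {C, D}, {C, F}. Prime attributes: {C, D, F}.
B → A, E: {B}⁺ = {A, B, E, G}, which is not all of the attributes, so the left side is not a superkey — BCNF is violated.
B → A, E determines the non-prime attributes {A, E} from a non-superkey — 3NF is violated.
Checking every proper subset of each key, none determines a non-prime attribute — 2NF is satisfied.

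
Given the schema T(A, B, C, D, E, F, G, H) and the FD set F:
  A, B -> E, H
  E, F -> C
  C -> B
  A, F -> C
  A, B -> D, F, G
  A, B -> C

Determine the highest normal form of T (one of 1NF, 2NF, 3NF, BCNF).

Candidate keys: {A, B}, {A, C}, {A, F}. Prime attributes: {A, B, C, F}.
For E, F -> C we have {E, F}⁺ = {B, C, E, F}; {E, F} is not a superkey, so BCNF fails.
Its right-hand attributes {C} are all prime, as are those of every other non-superkey FD — the relation is in 3NF.

3NF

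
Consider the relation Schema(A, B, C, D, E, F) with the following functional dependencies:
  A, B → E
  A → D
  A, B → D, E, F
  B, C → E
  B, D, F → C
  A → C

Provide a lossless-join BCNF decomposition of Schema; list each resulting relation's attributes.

{A, B, E, F}; {A, C, D}

Candidate key of the original relation: {A, B}.
{A, B, C, D, E, F}: {A} determines {A, C, D} here but is not a superkey — split on A → C, D, giving {A, C, D} and {A, B, E, F}.
{A, C, D}: every determinant is a superkey — BCNF.
{A, B, E, F}: every determinant is a superkey — BCNF.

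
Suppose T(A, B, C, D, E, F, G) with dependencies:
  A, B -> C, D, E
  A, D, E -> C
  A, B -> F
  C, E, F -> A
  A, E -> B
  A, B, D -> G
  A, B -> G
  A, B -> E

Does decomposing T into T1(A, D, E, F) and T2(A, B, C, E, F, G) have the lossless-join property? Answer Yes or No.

Yes

Common attributes: {A, E, F}; their closure is {A, B, C, D, E, F, G}.
Since T1 ⊆ {A, B, C, D, E, F, G}, the intersection is a superkey of T1; the decomposition is lossless.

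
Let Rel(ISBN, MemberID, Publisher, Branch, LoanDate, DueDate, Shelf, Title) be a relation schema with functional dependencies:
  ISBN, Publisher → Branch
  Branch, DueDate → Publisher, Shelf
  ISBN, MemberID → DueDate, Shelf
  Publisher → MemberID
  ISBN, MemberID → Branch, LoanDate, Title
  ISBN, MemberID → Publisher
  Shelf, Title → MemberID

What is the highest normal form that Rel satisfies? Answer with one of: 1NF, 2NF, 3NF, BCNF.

3NF

Candidate keys: {Branch, DueDate, ISBN}, {ISBN, MemberID}, {ISBN, Publisher}, {ISBN, Shelf, Title}. Prime attributes: {Branch, DueDate, ISBN, MemberID, Publisher, Shelf, Title}.
For Branch, DueDate → Publisher, Shelf we have {Branch, DueDate}⁺ = {Branch, DueDate, MemberID, Publisher, Shelf}; {Branch, DueDate} is not a superkey, so BCNF fails.
Its right-hand attributes {Publisher, Shelf} are all prime, as are those of every other non-superkey FD — the relation is in 3NF.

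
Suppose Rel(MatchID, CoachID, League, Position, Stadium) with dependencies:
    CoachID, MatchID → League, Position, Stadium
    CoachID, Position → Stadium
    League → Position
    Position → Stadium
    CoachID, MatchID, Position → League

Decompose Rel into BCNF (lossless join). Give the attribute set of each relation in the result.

{CoachID, League, MatchID}; {CoachID, Position}; {League, Position}; {Position, Stadium}

Candidate key of the original relation: {CoachID, MatchID}.
{CoachID, League, MatchID, Position, Stadium}: {CoachID, Position} determines {CoachID, Position, Stadium} here but is not a superkey — split on CoachID, Position → Stadium, giving {CoachID, Position, Stadium} and {CoachID, League, MatchID, Position}.
{CoachID, Position, Stadium}: {Position} determines {Position, Stadium} here but is not a superkey — split on Position → Stadium, giving {Position, Stadium} and {CoachID, Position}.
{Position, Stadium} has no BCNF violation.
{CoachID, Position} has no BCNF violation.
{CoachID, League, MatchID, Position}: {League} determines {League, Position} here but is not a superkey — split on League → Position, giving {League, Position} and {CoachID, League, MatchID}.
{League, Position} has no BCNF violation.
{CoachID, League, MatchID} has no BCNF violation.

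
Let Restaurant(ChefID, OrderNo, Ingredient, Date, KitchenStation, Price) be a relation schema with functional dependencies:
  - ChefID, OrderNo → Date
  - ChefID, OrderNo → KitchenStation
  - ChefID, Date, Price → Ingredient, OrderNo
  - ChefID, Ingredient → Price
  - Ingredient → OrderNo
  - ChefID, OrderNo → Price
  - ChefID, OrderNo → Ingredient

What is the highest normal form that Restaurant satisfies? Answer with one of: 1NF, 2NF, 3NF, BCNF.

3NF

Candidate keys: {ChefID, Date, Price}, {ChefID, Ingredient}, {ChefID, OrderNo}. Prime attributes: {ChefID, Date, Ingredient, OrderNo, Price}.
Ingredient → OrderNo breaks BCNF: {Ingredient}⁺ = {Ingredient, OrderNo}, so {Ingredient} is not a superkey.
Since {OrderNo} ⊆ prime attributes and every other non-superkey FD also has a prime right side, the schema is in 3NF.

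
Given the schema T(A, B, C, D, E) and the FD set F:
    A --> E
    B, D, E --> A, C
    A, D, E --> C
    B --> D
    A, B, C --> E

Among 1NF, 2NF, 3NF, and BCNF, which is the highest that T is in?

Candidate keys: {A, B}, {B, E}. Prime attributes: {A, B, E}.
For A --> E we have {A}⁺ = {A, E}; {A} is not a superkey, so BCNF fails.
Because {C} is non-prime and the left side of A, D, E --> C is not a superkey, the relation is not in 3NF.
The proper key subset {B} of {A, B} determines non-prime {D}, so the relation is not even in 2NF.

1NF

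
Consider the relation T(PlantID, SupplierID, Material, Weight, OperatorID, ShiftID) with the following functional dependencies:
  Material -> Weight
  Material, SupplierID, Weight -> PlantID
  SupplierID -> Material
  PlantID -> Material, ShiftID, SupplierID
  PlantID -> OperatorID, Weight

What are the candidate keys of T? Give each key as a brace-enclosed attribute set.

{PlantID}, {SupplierID}

Closure of {PlantID} is {Material, OperatorID, PlantID, ShiftID, SupplierID, Weight}, the whole schema; {PlantID} is a candidate key.
Closure of {SupplierID} is {Material, OperatorID, PlantID, ShiftID, SupplierID, Weight}, the whole schema; {SupplierID} is a candidate key.
These are minimal and exhaustive — every other superkey contains one of them.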